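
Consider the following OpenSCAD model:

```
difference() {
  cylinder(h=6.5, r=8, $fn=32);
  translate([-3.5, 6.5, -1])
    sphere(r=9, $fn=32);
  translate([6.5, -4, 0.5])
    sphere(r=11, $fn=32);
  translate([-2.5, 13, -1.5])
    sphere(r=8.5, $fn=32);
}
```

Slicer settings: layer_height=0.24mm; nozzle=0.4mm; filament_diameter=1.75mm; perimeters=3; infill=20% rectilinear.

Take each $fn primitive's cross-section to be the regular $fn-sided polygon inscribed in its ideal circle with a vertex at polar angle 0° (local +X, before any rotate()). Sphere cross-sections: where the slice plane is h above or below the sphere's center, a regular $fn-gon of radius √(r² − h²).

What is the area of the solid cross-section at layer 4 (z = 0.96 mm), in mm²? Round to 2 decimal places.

10.62 mm²

At z = 0.96 mm: the cylinder: section is a regular 32-gon, circumradius r=8 (area = (32/2)·8.000²·sin(360°/32) = 199.77 mm²); the sphere at (-3.5, 6.5): section is a regular 32-gon, circumradius = √(r²−h²) = √(9²−1.96²) = 8.784 (area = (32/2)·8.784²·sin(360°/32) = 240.85 mm²); the r=11 sphere at (6.5, -4) contributes a regular 32-gon of circumradius √(11²−0.46²) = 10.990 (area = (32/2)·10.990²·sin(360°/32) = 377.03 mm²); the r=8.5 sphere at (-2.5, 13) contributes a regular 32-gon of circumradius √(8.5²−2.46²) = 8.136 (area = (32/2)·8.136²·sin(360°/32) = 206.63 mm²); Subtracting the remaining from the first: starting from the r=8 cylinder (199.77 mm²), the r=9 sphere at (-3.5, 6.5) partially overlaps it — only the 100.16 mm² overlap (of its 240.85 mm²) is removed, clipping the outline; the r=11 sphere at (6.5, -4) partially overlaps it — only the 88.99 mm² overlap (of its 377.03 mm²) is removed, clipping the outline; the r=8.5 sphere at (-2.5, 13) misses the remaining region (no effect) — area = 10.62 mm². Overall, the cross-section is a single solid region. Net area = 10.62 mm².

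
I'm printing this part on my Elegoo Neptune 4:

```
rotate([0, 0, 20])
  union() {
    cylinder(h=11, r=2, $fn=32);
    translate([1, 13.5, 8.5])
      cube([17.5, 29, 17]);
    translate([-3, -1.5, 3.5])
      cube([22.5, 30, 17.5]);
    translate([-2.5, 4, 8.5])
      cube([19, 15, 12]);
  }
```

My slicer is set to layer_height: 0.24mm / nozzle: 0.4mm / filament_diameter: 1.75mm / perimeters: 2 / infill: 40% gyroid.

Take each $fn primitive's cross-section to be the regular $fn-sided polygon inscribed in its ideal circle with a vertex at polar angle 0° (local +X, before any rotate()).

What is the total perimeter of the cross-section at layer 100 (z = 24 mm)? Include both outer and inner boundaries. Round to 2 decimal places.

At z = 24 mm: the cylinder does not reach this height (z outside [0, 11]); the cube at (1, 13.5) is present — its section is the full 17.5×29 rectangle (perimeter 93.00 mm); the cube at (-3, -1.5) does not reach this height (z outside [3.5, 21]); the cube at (-2.5, 4) does not reach this height (z outside [8.5, 20.5]); Merging all regions: only the 17.5×29 cube at (1, 13.5) is present, so the union is just that shape — boundary = 93.00 mm; (rotated 20° about Z; rotation is an isometry so areas/perimeters/island counts are preserved). Overall, the cross-section is a single solid region. Total boundary length (outer) = 93.00 mm.

93.00 mm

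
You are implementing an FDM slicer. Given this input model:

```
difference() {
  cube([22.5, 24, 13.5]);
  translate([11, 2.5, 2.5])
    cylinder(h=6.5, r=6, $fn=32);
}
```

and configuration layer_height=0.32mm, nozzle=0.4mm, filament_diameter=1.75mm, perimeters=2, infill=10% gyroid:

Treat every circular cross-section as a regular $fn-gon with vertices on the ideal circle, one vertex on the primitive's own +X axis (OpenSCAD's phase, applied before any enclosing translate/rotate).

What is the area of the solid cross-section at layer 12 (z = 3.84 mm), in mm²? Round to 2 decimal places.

454.80 mm²

At z = 3.84 mm: the 22.5×24 cube contributes its full rectangle (area 540.00 mm²); the r=6 cylinder at (11, 2.5) gives a regular 32-gon of circumradius 6 (constant along its height) (area = (32/2)·6.000²·sin(360°/32) = 112.37 mm²); Taking the first minus the rest: starting from the 22.5×24 cube (540.00 mm²), the r=6 cylinder at (11, 2.5) partially overlaps it — only the 85.20 mm² overlap (of its 112.37 mm²) is removed, clipping the outline — area = 454.80 mm². Overall, the cross-section is a single solid region. Net area = 454.80 mm².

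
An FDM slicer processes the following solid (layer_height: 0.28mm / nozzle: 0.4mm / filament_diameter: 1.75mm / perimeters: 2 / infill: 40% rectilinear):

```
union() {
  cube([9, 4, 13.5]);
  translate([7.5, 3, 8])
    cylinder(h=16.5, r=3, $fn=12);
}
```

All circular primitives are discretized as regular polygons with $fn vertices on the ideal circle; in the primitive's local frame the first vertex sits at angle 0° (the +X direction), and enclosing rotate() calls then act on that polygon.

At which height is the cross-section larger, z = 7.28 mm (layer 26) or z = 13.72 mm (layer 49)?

Layer 26 (z = 7.28): the cube (footprint 9×4) is included at this height (area 36.00 mm²); the cylinder at (7.5, 3) is not intersected at this z (z outside [8, 24.5]); Merging all regions: only the 9×4 cube is present, so the union is just that shape — area = 36.00 mm². So its area = 36.00 mm². Layer 49 (z = 13.72): the cube is absent (z outside [0, 13.5]); the r=3 cylinder at (7.5, 3) gives a regular 12-gon of circumradius 3 (constant along its height) (area = (12/2)·3.000²·sin(360°/12) = 27.00 mm²); Taking the union: only the r=3 cylinder at (7.5, 3) is present, so the union is just that shape — area = 27.00 mm². So its area = 27.00 mm². Layer 26 is larger (36.00 vs 27.00 mm²).

layer 26 (z = 7.28 mm)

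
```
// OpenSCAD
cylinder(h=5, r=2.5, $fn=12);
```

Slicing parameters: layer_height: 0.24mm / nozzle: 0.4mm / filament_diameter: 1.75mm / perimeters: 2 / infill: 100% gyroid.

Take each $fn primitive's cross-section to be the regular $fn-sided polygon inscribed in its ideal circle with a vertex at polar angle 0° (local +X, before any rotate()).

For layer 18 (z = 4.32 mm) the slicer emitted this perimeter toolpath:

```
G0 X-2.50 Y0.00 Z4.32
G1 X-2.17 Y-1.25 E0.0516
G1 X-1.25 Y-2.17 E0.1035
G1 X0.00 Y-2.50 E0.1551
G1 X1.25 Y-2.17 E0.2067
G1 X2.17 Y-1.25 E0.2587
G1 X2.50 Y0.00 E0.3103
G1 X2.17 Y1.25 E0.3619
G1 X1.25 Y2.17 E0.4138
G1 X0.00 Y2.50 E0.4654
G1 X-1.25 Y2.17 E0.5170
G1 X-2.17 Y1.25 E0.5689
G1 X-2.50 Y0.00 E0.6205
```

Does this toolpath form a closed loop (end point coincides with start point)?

Start point (G0): (-2.50, 0.00). End point (last G1): the path returns to the start — closed.

yes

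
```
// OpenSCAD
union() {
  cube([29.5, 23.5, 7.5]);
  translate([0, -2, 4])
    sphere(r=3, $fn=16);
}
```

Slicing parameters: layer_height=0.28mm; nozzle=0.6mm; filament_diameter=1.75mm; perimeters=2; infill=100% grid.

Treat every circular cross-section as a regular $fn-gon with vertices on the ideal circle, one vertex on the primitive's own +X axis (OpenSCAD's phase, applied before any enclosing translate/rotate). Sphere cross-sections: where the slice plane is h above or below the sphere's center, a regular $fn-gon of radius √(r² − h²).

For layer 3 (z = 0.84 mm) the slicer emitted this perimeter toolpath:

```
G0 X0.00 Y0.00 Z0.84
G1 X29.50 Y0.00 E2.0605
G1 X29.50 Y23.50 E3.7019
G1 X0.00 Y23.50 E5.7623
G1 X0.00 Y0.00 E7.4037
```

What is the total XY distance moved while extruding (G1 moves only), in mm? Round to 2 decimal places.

106.00 mm

Sum the Euclidean lengths of each G1 segment: total = 106.00 mm.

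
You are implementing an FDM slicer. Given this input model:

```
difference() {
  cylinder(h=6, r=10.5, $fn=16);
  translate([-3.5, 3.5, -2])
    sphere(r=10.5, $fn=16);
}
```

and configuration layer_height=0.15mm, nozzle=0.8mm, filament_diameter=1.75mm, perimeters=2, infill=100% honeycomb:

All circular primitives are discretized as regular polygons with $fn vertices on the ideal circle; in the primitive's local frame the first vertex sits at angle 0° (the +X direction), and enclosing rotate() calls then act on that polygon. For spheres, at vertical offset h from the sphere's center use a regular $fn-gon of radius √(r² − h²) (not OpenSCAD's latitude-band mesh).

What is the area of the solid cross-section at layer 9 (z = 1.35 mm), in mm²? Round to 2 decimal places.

At z = 1.35 mm: the cylinder: section is a regular 16-gon, circumradius r=10.5 (area = (16/2)·10.500²·sin(360°/16) = 337.53 mm²); the sphere at (-3.5, 3.5): section is a regular 16-gon, circumradius = √(r²−h²) = √(10.5²−3.35²) = 9.951 (area = (16/2)·9.951²·sin(360°/16) = 303.17 mm²); Taking the first minus the rest: starting from the r=10.5 cylinder (337.53 mm²), the r=10.5 sphere at (-3.5, 3.5) partially overlaps it — only the 220.80 mm² overlap (of its 303.17 mm²) is removed, clipping the outline — area = 116.73 mm². Overall, the cross-section is a single solid region. Net area = 116.73 mm².

116.73 mm²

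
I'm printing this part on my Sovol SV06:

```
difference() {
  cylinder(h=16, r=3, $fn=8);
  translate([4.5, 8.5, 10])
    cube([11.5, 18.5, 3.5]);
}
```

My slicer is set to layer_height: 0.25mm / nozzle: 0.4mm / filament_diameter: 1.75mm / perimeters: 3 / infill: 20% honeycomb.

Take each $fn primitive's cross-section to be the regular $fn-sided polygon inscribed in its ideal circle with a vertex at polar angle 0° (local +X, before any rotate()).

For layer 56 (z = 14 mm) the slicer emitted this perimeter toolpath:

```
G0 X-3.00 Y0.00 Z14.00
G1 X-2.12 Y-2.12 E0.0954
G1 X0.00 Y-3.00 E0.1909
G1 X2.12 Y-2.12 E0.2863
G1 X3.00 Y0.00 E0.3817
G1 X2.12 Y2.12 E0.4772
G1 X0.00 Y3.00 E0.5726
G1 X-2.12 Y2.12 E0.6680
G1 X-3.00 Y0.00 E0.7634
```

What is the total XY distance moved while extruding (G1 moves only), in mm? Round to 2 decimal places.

Sum the Euclidean lengths of each G1 segment: total = 18.36 mm.

18.36 mm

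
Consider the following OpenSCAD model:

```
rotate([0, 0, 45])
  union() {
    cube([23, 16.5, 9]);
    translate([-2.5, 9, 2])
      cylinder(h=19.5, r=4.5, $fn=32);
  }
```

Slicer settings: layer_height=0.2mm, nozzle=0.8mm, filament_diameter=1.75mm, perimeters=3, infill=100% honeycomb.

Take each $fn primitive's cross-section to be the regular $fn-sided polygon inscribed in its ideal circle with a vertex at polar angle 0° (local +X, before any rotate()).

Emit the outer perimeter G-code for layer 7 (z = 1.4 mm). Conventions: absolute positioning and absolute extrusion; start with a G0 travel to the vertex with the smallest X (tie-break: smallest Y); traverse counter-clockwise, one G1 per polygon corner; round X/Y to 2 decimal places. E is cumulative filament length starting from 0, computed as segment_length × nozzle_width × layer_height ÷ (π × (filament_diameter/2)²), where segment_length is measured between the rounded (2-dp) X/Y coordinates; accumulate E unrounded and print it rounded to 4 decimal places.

G0 X-11.67 Y11.67 Z1.40
G1 X0.00 Y0.00 E1.0978
G1 X16.26 Y16.26 E2.6275
G1 X4.60 Y27.93 E3.7249
G1 X-11.67 Y11.67 E5.2550

At z = 1.4 mm: the 23×16.5 cube contributes its full rectangle; the cylinder at (-2.5, 9) is not intersected at this z (z outside [2, 21.5]); Combining (union): only the 23×16.5 cube is present, so the union is just that shape — 1 connected region; (rotated 45° about Z; rotation is an isometry so areas/perimeters/island counts are preserved). The outline is a single polygon with 4 vertices. Extrusion per mm of travel: 0.8 × 0.2 / (π × 0.875²) = 0.066520. Accumulating E over each segment gives final E = 5.2550.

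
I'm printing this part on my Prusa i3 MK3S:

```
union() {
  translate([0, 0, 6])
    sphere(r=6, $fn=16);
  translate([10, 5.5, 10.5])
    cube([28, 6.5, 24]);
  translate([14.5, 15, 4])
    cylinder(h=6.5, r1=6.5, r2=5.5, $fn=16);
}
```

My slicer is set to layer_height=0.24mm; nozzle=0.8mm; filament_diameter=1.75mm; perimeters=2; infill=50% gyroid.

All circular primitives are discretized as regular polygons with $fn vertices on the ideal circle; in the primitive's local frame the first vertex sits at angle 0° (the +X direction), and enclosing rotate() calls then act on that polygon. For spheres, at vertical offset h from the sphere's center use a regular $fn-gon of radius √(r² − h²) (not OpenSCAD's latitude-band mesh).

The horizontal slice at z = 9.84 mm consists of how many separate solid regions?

2

At z = 9.84 mm: the r=6 sphere slices to a regular 16-gon of circumradius 4.610 (√(r²−h²) with h=3.84 from center); the cube at (10, 5.5) is not intersected at this z (z outside [10.5, 34.5]); the cone at (14.5, 15) contributes a regular 16-gon of circumradius 5.602 (interpolated between r1=6.5 and r2=5.5 at t=0.898); Taking the union: the 2 present regions are separate (no shared area or edge), so areas and boundary lengths simply add and each stays a separate island — 2 connected regions. The result has 2 disconnected regions.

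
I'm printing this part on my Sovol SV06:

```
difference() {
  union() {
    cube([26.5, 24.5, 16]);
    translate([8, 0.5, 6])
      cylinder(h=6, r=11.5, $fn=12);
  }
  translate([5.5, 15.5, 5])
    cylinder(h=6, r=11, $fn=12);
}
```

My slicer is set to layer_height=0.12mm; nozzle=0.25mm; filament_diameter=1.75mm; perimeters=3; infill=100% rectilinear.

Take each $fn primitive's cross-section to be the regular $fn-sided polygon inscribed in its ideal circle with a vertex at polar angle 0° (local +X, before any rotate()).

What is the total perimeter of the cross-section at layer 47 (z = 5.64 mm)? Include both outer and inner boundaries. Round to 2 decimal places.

At z = 5.64 mm: the cube is present — its section is the full 26.5×24.5 rectangle (perimeter 102.00 mm); the cylinder at (8, 0.5) is not intersected at this z (z outside [6, 12]); Taking the union: only the 26.5×24.5 cube is present, so the union is just that shape — boundary = 102.00 mm; the cylinder at (5.5, 15.5): section is a regular 12-gon, circumradius r=11 (perimeter = 2·12·11.000·sin(180°/12) = 68.33 mm); Taking the first minus the rest: starting from that combined region, the r=11 cylinder at (5.5, 15.5) partially overlaps it — only the 280.36 mm² overlap (of its 363.00 mm²) is removed, clipping the outline — boundary = 105.37 mm. Overall, the cross-section is a single solid region. Total boundary length (outer) = 105.37 mm.

105.37 mm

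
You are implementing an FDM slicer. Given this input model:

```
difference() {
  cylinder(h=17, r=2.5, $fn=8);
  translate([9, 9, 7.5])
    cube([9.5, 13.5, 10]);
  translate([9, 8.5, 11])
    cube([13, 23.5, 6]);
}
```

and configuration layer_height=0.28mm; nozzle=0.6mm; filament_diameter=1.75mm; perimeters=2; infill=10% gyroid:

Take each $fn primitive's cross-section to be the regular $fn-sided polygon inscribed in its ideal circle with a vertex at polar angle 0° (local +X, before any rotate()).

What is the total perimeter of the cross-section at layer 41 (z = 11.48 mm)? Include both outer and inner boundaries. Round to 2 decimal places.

At z = 11.48 mm: the cylinder: section is a regular 8-gon, circumradius r=2.5 (perimeter = 2·8·2.500·sin(180°/8) = 15.31 mm); the 9.5×13.5 cube at (9, 9) contributes its full rectangle (perimeter 46.00 mm); the cube at (9, 8.5) (footprint 13×23.5) is included at this height (perimeter 73.00 mm); Taking the first minus the rest: starting from the r=2.5 cylinder, the 9.5×13.5 cube at (9, 9) misses the remaining region (no effect); the 13×23.5 cube at (9, 8.5) misses the remaining region (no effect) — boundary = 15.31 mm. Overall, the cross-section is a single solid region. Total boundary length (outer) = 15.31 mm.

15.31 mm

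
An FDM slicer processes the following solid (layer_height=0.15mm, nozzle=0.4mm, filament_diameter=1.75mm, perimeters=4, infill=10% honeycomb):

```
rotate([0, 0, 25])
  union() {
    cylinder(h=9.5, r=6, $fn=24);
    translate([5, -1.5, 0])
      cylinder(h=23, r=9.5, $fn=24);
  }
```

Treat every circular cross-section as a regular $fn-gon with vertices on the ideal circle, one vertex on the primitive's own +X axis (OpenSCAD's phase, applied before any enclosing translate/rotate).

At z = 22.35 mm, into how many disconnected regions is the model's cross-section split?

At z = 22.35 mm: the cylinder does not reach this height (z outside [0, 9.5]); the cylinder at (5, -1.5): section is a regular 24-gon, circumradius r=9.5; Taking the union: only the r=9.5 cylinder at (5, -1.5) is present, so the union is just that shape — 1 connected region; (whole slice rotated 25° about Z — lengths, areas and connectivity unchanged). The result has 1 disconnected region.

1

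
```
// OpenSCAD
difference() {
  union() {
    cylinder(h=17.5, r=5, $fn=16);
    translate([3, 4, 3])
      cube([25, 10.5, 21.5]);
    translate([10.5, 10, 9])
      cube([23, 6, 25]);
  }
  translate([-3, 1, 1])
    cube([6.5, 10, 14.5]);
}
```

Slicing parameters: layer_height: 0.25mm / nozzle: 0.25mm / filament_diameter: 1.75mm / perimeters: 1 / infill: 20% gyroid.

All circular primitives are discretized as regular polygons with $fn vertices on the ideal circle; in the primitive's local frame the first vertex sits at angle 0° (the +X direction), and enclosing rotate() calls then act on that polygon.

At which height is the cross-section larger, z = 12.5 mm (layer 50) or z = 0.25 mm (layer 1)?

layer 50 (z = 12.5 mm)

Layer 50 (z = 12.5): the cylinder: section is a regular 16-gon, circumradius r=5 (area = (16/2)·5.000²·sin(360°/16) = 76.54 mm²); the cube at (3, 4) (footprint 25×10.5) is included at this height (area 262.50 mm²); the 23×6 cube at (10.5, 10) contributes its full rectangle (area 138.00 mm²); Combining (union): the regions partially overlap — summed areas 477.04 mm² minus the doubly-counted overlap 78.75 mm² gives 398.29 mm² — area = 398.29 mm²; the cube at (-3, 1) (footprint 6.5×10) is included at this height (area 65.00 mm²); Subtracting the remaining from the first: starting from the result so far (398.29 mm²), the 6.5×10 cube at (-3, 1) partially overlaps it — only the 26.52 mm² overlap (of its 65.00 mm²) is removed, clipping the outline — area = 371.77 mm². So its area = 371.77 mm². Layer 1 (z = 0.25): the r=5 cylinder contributes a regular 16-gon of circumradius 5 (area = (16/2)·5.000²·sin(360°/16) = 76.54 mm²); the cube at (3, 4) is not intersected at this z (z outside [3, 24.5]); the cube at (10.5, 10) is absent (z outside [9, 34]); Combining (union): only the r=5 cylinder is present, so the union is just that shape — area = 76.54 mm²; the cube at (-3, 1) does not reach this height (z outside [1, 15.5]); Subtracting the remaining from the first: none of the subtracted shapes is present at this height, so the result so far is unchanged — area = 76.54 mm². So its area = 76.54 mm². Layer 50 is larger (371.77 vs 76.54 mm²).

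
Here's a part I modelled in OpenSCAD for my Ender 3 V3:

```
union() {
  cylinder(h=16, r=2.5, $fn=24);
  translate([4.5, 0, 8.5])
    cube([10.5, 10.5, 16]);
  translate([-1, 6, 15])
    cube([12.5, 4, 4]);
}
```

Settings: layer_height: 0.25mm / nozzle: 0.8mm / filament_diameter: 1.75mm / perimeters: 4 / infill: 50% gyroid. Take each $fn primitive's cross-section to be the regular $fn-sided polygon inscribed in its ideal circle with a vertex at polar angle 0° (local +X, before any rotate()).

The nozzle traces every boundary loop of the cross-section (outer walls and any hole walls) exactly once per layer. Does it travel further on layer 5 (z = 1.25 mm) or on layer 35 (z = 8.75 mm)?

layer 35 (z = 8.75 mm)

Layer 5 (z = 1.25): the r=2.5 cylinder contributes a regular 24-gon of circumradius 2.5 (perimeter = 2·24·2.500·sin(180°/24) = 15.66 mm); the cube at (4.5, 0) is not intersected at this z (z outside [8.5, 24.5]); the cube at (-1, 6) is not intersected at this z (z outside [15, 19]); Combining (union): only the r=2.5 cylinder is present, so the union is just that shape — boundary = 15.66 mm. So its perimeter = 15.66 mm. Layer 35 (z = 8.75): the r=2.5 cylinder contributes a regular 24-gon of circumradius 2.5 (perimeter = 2·24·2.500·sin(180°/24) = 15.66 mm); the cube at (4.5, 0) (footprint 10.5×10.5) is included at this height (perimeter 42.00 mm); the cube at (-1, 6) is not intersected at this z (z outside [15, 19]); Merging all regions: the 2 present regions are separate (no shared area or edge), so areas and boundary lengths simply add and each stays a separate island — boundary = 57.66 mm. So its perimeter = 57.66 mm. Layer 35 is larger (57.66 vs 15.66 mm).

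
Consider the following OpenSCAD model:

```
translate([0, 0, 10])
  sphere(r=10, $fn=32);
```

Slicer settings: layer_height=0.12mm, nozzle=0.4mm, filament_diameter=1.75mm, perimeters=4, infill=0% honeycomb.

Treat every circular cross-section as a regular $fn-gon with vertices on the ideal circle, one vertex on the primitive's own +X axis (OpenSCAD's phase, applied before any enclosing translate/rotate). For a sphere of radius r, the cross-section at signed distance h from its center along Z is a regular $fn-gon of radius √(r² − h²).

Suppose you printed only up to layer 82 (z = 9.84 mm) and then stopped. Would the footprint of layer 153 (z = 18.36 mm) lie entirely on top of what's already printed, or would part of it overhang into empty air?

entirely on top

Compare the two slices. At z = 9.84: the r=10 sphere contributes a regular 32-gon of circumradius √(10²−0.16²) = 9.999 (area = (32/2)·9.999²·sin(360°/32) = 312.06 mm²). At z = 18.36: the r=10 sphere slices to a regular 32-gon of circumradius 5.487 (√(r²−h²) with h=8.36 from center) (area = (32/2)·5.487²·sin(360°/32) = 93.99 mm²). Checking containment: the cross-section at z = 18.36 is a subset of the cross-section at z = 9.84.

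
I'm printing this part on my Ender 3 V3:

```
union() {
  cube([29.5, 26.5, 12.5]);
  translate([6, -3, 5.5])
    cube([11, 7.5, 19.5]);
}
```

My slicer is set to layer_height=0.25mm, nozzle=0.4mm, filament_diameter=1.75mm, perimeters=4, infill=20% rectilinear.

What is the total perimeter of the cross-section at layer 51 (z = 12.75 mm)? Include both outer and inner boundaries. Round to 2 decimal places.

At z = 12.75 mm: the cube does not reach this height (z outside [0, 12.5]); the 11×7.5 cube at (6, -3) contributes its full rectangle (perimeter 37.00 mm); Taking the union: only the 11×7.5 cube at (6, -3) is present, so the union is just that shape — boundary = 37.00 mm. Overall, the cross-section is a single solid region. Total boundary length (outer) = 37.00 mm.

37.00 mm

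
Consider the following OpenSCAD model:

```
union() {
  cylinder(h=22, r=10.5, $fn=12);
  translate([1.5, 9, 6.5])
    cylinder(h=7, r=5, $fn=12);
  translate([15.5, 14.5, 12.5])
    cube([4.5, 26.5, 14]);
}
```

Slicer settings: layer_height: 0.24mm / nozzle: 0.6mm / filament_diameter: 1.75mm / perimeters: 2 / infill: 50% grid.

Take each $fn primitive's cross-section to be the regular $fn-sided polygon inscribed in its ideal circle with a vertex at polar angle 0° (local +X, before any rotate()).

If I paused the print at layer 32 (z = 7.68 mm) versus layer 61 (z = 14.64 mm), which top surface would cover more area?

layer 61 (z = 14.64 mm)

Layer 32 (z = 7.68): the r=10.5 cylinder contributes a regular 12-gon of circumradius 10.5 (area = (12/2)·10.500²·sin(360°/12) = 330.75 mm²); the r=5 cylinder at (1.5, 9) gives a regular 12-gon of circumradius 5 (constant along its height) (area = (12/2)·5.000²·sin(360°/12) = 75.00 mm²); the cube at (15.5, 14.5) is absent (z outside [12.5, 26.5]); Merging all regions: the regions partially overlap — summed areas 405.75 mm² minus the doubly-counted overlap 44.72 mm² gives 361.03 mm² — area = 361.03 mm². So its area = 361.03 mm². Layer 61 (z = 14.64): the cylinder: section is a regular 12-gon, circumradius r=10.5 (area = (12/2)·10.500²·sin(360°/12) = 330.75 mm²); the cylinder at (1.5, 9) does not reach this height (z outside [6.5, 13.5]); the cube at (15.5, 14.5) is present — its section is the full 4.5×26.5 rectangle (area 119.25 mm²); Merging all regions: the 2 present regions are separate (no shared area or edge), so areas and boundary lengths simply add and each stays a separate island — area = 450.00 mm². So its area = 450.00 mm². Layer 61 is larger (450.00 vs 361.03 mm²).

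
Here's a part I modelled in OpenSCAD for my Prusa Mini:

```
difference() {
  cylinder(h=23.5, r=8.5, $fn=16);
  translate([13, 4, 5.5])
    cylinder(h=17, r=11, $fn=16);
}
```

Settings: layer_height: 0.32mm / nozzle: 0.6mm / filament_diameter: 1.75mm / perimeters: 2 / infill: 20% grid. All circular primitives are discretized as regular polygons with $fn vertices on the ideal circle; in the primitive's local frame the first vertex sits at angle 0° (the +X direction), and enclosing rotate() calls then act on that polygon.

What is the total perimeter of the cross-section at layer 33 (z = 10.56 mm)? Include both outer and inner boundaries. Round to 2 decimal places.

At z = 10.56 mm: the r=8.5 cylinder contributes a regular 16-gon of circumradius 8.5 (perimeter = 2·16·8.500·sin(180°/16) = 53.06 mm); the r=11 cylinder at (13, 4) contributes a regular 16-gon of circumradius 11 (perimeter = 2·16·11.000·sin(180°/16) = 68.67 mm); Taking the first minus the rest: starting from the r=8.5 cylinder, the r=11 cylinder at (13, 4) partially overlaps it — only the 52.35 mm² overlap (of its 370.44 mm²) is removed, clipping the outline — boundary = 51.93 mm. Overall, the cross-section is a single solid region. Total boundary length (outer) = 51.93 mm.

51.93 mm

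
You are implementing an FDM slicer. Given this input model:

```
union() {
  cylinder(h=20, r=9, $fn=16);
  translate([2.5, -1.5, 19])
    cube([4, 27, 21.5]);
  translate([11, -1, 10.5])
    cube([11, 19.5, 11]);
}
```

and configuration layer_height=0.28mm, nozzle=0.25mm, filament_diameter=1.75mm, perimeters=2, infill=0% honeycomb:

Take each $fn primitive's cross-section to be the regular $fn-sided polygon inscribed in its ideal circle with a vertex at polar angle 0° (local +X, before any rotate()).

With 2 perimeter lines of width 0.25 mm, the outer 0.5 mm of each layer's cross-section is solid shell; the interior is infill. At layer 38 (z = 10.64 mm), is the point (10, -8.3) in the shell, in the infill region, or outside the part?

outside

At z = 10.64 mm: the cylinder: section is a regular 16-gon, circumradius r=9; the cube at (2.5, -1.5) is absent (z outside [19, 40.5]); the 11×19.5 cube at (11, -1) contributes its full rectangle; Taking the union: the 2 present regions are separate (no shared area or edge), so areas and boundary lengths simply add and each stays a separate island — 2 connected regions. Overall, the cross-section has 2 separate islands. The nearest boundary edge runs (8.31, -3.44)→(6.36, -6.36); distance from the point to it = 4.10 mm. The point is not inside any of the regions above, so it lies outside the cross-section (4.10 mm from the nearest boundary).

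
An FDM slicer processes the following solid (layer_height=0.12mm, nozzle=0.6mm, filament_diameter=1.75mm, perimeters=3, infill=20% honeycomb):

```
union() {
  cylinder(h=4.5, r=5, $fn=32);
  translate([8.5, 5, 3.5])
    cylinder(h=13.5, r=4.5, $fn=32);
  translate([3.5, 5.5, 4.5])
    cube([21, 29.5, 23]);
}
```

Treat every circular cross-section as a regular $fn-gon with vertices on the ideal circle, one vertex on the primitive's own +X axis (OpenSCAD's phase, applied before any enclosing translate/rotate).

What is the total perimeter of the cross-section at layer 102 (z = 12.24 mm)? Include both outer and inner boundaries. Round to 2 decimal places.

107.22 mm

At z = 12.24 mm: the cylinder does not reach this height (z outside [0, 4.5]); the r=4.5 cylinder at (8.5, 5) contributes a regular 32-gon of circumradius 4.5 (perimeter = 2·32·4.500·sin(180°/32) = 28.23 mm); the cube at (3.5, 5.5) is present — its section is the full 21×29.5 rectangle (perimeter 101.00 mm); Merging all regions: the regions partially overlap (shared area 27.13 mm²), so the edge portions inside another operand are dropped and the merged outline is re-measured after clipping — boundary = 107.22 mm. Overall, the cross-section is a single solid region. Total boundary length (outer) = 107.22 mm.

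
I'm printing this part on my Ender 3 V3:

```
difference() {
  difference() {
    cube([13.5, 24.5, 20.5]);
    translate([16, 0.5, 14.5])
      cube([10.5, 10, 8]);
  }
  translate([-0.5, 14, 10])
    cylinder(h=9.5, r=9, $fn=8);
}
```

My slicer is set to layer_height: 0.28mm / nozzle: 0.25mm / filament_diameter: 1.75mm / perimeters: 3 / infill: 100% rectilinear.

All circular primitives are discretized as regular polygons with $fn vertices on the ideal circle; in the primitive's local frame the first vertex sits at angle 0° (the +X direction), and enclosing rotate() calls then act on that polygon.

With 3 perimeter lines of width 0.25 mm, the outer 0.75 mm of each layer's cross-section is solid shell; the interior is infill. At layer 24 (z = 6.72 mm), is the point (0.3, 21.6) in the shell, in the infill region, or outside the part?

At z = 6.72 mm: the cube is present — its section is the full 13.5×24.5 rectangle; the cube at (16, 0.5) does not reach this height (z outside [14.5, 22.5]); After the difference (first − rest): none of the subtracted shapes is present at this height, so the 13.5×24.5 cube is unchanged — 1 connected region; the cylinder at (-0.5, 14) is not intersected at this z (z outside [10, 19.5]); Taking the first minus the rest: none of the subtracted shapes is present at this height, so the result so far is unchanged — 1 connected region. Overall, the cross-section is a single solid region. The nearest boundary edge runs (0.00, 24.50)→(0.00, 0.00); distance from the point to it = 0.30 mm. The point is inside the cross-section, 0.30 mm from the nearest boundary — within the 0.75 mm shell band (3 × 0.25).

shell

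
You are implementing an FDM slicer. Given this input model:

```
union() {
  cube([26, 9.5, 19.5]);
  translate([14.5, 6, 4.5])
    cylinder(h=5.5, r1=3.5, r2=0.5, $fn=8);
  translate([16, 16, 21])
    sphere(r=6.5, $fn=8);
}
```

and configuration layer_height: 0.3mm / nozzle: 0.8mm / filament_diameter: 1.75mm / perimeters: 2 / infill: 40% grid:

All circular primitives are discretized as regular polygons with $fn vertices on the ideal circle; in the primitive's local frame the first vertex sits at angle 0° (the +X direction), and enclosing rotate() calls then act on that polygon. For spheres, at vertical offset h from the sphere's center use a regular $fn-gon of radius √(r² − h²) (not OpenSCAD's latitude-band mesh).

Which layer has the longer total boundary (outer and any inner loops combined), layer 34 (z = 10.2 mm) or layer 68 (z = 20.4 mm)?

Layer 34 (z = 10.2): the cube is present — its section is the full 26×9.5 rectangle (perimeter 71.00 mm); the cone at (14.5, 6) is not intersected at this z (z outside [4.5, 10]); the sphere at (16, 16) is not intersected at this z (|z−center|=10.800 > r=6.5); Merging all regions: only the 26×9.5 cube is present, so the union is just that shape — boundary = 71.00 mm. So its perimeter = 71.00 mm. Layer 68 (z = 20.4): the cube is not intersected at this z (z outside [0, 19.5]); the cone at (14.5, 6) is absent (z outside [4.5, 10]); the sphere at (16, 16): section is a regular 8-gon, circumradius = √(r²−h²) = √(6.5²−0.6²) = 6.472 (perimeter = 2·8·6.472·sin(180°/8) = 39.63 mm); Taking the union: only the r=6.5 sphere at (16, 16) is present, so the union is just that shape — boundary = 39.63 mm. So its perimeter = 39.63 mm. Layer 34 is larger (71.00 vs 39.63 mm).

layer 34 (z = 10.2 mm)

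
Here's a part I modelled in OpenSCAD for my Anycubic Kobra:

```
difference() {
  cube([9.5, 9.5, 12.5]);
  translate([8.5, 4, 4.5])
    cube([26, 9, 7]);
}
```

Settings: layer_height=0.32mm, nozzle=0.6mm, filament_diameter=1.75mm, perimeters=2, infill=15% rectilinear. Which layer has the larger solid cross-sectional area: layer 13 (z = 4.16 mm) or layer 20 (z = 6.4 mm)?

layer 13 (z = 4.16 mm)

Layer 13 (z = 4.16): the cube (footprint 9.5×9.5) is included at this height (area 90.25 mm²); the cube at (8.5, 4) does not reach this height (z outside [4.5, 11.5]); After the difference (first − rest): none of the subtracted shapes is present at this height, so the 9.5×9.5 cube is unchanged — area = 90.25 mm². So its area = 90.25 mm². Layer 20 (z = 6.4): the 9.5×9.5 cube contributes its full rectangle (area 90.25 mm²); the 26×9 cube at (8.5, 4) contributes its full rectangle (area 234.00 mm²); Subtracting the remaining from the first: starting from the 9.5×9.5 cube (90.25 mm²), the 26×9 cube at (8.5, 4) partially overlaps it — only the 5.50 mm² overlap (of its 234.00 mm²) is removed, clipping the outline — area = 84.75 mm². So its area = 84.75 mm². Layer 13 is larger (90.25 vs 84.75 mm²).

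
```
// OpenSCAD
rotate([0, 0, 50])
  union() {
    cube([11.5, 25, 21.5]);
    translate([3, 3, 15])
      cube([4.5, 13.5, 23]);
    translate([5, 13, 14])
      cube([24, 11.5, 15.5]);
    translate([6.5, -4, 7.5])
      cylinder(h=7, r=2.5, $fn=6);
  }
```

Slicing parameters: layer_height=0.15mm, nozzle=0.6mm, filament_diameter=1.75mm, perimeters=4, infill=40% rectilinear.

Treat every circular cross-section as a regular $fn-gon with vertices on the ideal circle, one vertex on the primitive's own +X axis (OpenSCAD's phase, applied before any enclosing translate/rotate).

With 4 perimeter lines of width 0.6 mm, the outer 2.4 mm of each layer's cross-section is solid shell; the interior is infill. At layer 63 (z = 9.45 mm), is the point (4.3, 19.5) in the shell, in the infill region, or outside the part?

outside

At z = 9.45 mm: the cube (footprint 11.5×25) is included at this height; the cube at (3, 3) does not reach this height (z outside [15, 38]); the cube at (5, 13) is absent (z outside [14, 29.5]); the cylinder at (6.5, -4): section is a regular 6-gon, circumradius r=2.5; Taking the union: the 2 present regions are separate (no shared area or edge), so areas and boundary lengths simply add and each stays a separate island — 2 connected regions; (rotated 50° about Z; rotation is an isometry so areas/perimeters/island counts are preserved). Overall, the cross-section has 2 separate islands. Undo the 50° rotation: the query point maps to (17.702, 9.240) in the un-rotated model frame. The nearest boundary edge runs (11.50, 25.00)→(11.50, 0.00); distance from the point to it = 6.20 mm. The point is not inside any of the regions above, so it lies outside the cross-section (6.20 mm from the nearest boundary).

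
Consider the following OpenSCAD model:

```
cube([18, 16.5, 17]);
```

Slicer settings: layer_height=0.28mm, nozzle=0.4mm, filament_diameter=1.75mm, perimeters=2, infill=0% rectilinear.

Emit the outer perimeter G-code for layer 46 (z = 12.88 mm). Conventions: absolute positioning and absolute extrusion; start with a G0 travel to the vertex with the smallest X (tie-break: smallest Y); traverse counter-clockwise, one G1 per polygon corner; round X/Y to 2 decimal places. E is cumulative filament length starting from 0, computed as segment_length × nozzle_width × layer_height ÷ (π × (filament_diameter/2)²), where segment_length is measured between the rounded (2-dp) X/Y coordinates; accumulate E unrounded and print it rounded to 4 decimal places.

At z = 12.88 mm: the 18×16.5 cube contributes its full rectangle. The outline is a single polygon with 4 vertices. Extrusion per mm of travel: 0.4 × 0.28 / (π × 0.875²) = 0.046564. Accumulating E over each segment gives final E = 3.2129.

G0 X0.00 Y0.00 Z12.88
G1 X18.00 Y0.00 E0.8382
G1 X18.00 Y16.50 E1.6065
G1 X0.00 Y16.50 E2.4446
G1 X0.00 Y0.00 E3.2129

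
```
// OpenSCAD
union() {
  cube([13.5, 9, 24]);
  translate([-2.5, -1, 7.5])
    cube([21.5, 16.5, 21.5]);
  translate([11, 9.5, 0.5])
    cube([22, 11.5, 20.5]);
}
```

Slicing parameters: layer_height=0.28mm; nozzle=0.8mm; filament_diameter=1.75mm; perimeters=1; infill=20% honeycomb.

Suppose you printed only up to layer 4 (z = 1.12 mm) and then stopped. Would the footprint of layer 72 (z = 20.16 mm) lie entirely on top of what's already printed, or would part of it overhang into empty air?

part overhangs

Compare the two slices. At z = 1.12: the cube is present — its section is the full 13.5×9 rectangle (area 121.50 mm²); the cube at (-2.5, -1) is absent (z outside [7.5, 29]); the cube at (11, 9.5) (footprint 22×11.5) is included at this height (area 253.00 mm²); Merging all regions: the 2 present regions are separate (no shared area or edge), so areas and boundary lengths simply add and each stays a separate island — area = 374.50 mm². At z = 20.16: the 13.5×9 cube contributes its full rectangle (area 121.50 mm²); the cube at (-2.5, -1) (footprint 21.5×16.5) is included at this height (area 354.75 mm²); the cube at (11, 9.5) is present — its section is the full 22×11.5 rectangle (area 253.00 mm²); Taking the union: the regions partially overlap — summed areas 729.25 mm² minus the doubly-counted overlap 169.50 mm² gives 559.75 mm² — area = 559.75 mm². Checking containment: at z = 20.16 the cross-section extends beyond the z = 1.12 cross-section by about 185.25 mm².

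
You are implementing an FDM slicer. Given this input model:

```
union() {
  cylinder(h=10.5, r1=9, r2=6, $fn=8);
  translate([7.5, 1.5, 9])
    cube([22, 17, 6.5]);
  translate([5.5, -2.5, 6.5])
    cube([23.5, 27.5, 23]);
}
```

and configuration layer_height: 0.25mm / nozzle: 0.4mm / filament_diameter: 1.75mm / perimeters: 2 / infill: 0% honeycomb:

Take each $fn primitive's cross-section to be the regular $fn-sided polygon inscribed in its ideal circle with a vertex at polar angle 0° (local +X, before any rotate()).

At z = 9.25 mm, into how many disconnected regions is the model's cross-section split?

1

At z = 9.25 mm: the cone: at t=0.881 of its height the radius interpolates to r₁+(r₂−r₁)t = 6.357, giving a regular 8-gon of that circumradius; the 22×17 cube at (7.5, 1.5) contributes its full rectangle; the 23.5×27.5 cube at (5.5, -2.5) contributes its full rectangle; Taking the union: the regions partially overlap (shared area 367.27 mm²), so overlapping operands fuse into one piece — 1 connected region. The result has 1 disconnected region.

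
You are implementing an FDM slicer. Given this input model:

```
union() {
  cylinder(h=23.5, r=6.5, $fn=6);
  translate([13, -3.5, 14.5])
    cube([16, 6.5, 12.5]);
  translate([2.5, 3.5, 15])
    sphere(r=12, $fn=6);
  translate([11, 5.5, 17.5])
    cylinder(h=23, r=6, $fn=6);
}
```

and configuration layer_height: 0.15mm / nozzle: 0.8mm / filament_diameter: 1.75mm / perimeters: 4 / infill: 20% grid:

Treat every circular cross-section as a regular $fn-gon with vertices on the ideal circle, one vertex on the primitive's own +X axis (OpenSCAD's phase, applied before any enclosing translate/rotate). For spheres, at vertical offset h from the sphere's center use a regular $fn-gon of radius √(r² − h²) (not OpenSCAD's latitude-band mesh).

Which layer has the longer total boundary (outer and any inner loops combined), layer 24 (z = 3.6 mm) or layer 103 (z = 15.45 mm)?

Layer 24 (z = 3.6): the r=6.5 cylinder contributes a regular 6-gon of circumradius 6.5 (perimeter = 2·6·6.500·sin(180°/6) = 39.00 mm); the cube at (13, -3.5) is not intersected at this z (z outside [14.5, 27]); the sphere at (2.5, 3.5): section is a regular 6-gon, circumradius = √(r²−h²) = √(12²−11.4²) = 3.747 (perimeter = 2·6·3.747·sin(180°/6) = 22.48 mm); the cylinder at (11, 5.5) does not reach this height (z outside [17.5, 40.5]); Merging all regions: the regions partially overlap (shared area 26.46 mm²), so the edge portions inside another operand are dropped and the merged outline is re-measured after clipping — boundary = 42.06 mm. So its perimeter = 42.06 mm. Layer 103 (z = 15.45): the cylinder: section is a regular 6-gon, circumradius r=6.5 (perimeter = 2·6·6.500·sin(180°/6) = 39.00 mm); the cube at (13, -3.5) is present — its section is the full 16×6.5 rectangle (perimeter 45.00 mm); the r=12 sphere at (2.5, 3.5) contributes a regular 6-gon of circumradius √(12²−0.45²) = 11.992 (perimeter = 2·6·11.992·sin(180°/6) = 71.95 mm); the cylinder at (11, 5.5) is not intersected at this z (z outside [17.5, 40.5]); Merging all regions: the regions partially overlap (shared area 111.02 mm²), so the edge portions inside another operand are dropped and the merged outline is re-measured after clipping — boundary = 111.26 mm. So its perimeter = 111.26 mm. Layer 103 is larger (111.26 vs 42.06 mm).

layer 103 (z = 15.45 mm)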